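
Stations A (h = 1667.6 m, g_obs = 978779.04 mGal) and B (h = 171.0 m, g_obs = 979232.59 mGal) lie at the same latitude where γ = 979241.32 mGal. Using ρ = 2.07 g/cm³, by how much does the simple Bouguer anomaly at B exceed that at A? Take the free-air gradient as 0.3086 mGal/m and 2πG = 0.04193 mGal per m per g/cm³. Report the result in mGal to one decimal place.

Δg_SB(A) = 978779.04 − 979241.32 + 0.3086×1667.6 − 0.04193×2.07×1667.6 = -92.40 mGal
Δg_SB(B) = 979232.59 − 979241.32 + 0.3086×171.0 − 0.04193×2.07×171.0 = 29.20 mGal
Difference = 29.20 − (-92.40) = 121.60 mGal

121.6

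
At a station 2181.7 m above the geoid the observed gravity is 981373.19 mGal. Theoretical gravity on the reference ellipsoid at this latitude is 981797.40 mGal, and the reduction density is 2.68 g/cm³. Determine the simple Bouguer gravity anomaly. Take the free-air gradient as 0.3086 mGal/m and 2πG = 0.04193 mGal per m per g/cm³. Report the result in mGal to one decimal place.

Free-air correction = 0.3086 × 2181.7 = 673.27 mGal
Free-air anomaly = 981373.19 − 981797.40 + (673.27) = 249.06 mGal
Bouguer slab correction = 0.04193 × 2.68 × 2181.7 = 245.16 mGal
Simple Bouguer anomaly = 249.06 − (245.16) = 3.90 mGal

3.9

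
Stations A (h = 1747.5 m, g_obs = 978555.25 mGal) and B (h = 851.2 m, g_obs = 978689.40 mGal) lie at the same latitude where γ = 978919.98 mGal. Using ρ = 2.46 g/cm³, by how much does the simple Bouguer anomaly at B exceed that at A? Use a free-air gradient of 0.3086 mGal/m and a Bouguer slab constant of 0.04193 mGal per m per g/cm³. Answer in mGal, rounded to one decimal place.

-50.0

Δg_SB(A) = 978555.25 − 978919.98 + 0.3086×1747.5 − 0.04193×2.46×1747.5 = -5.70 mGal
Δg_SB(B) = 978689.40 − 978919.98 + 0.3086×851.2 − 0.04193×2.46×851.2 = -55.70 mGal
Difference = -55.70 − (-5.70) = -50.00 mGal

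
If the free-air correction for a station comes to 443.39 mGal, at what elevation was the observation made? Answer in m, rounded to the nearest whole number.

1437

h = 443.39 / 0.3086 = 1436.78 m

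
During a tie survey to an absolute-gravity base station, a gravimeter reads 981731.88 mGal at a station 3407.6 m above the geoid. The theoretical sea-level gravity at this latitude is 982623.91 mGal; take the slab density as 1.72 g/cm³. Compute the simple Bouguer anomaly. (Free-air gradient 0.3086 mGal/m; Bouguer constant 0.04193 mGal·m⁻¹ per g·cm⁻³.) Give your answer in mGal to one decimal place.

-86.2

Free-air correction = 0.3086 × 3407.6 = 1051.59 mGal
Free-air anomaly = 981731.88 − 982623.91 + (1051.59) = 159.56 mGal
Bouguer slab correction = 0.04193 × 1.72 × 3407.6 = 245.75 mGal
Simple Bouguer anomaly = 159.56 − (245.75) = -86.19 mGal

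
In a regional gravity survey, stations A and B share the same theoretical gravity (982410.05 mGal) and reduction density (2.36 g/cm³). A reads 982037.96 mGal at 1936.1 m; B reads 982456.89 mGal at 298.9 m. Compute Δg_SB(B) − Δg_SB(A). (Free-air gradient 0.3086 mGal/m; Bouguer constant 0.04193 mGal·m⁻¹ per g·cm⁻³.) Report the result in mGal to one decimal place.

75.7

Δg_SB(A) = 982037.96 − 982410.05 + 0.3086×1936.1 − 0.04193×2.36×1936.1 = 33.80 mGal
Δg_SB(B) = 982456.89 − 982410.05 + 0.3086×298.9 − 0.04193×2.36×298.9 = 109.50 mGal
Difference = 109.50 − (33.80) = 75.70 mGal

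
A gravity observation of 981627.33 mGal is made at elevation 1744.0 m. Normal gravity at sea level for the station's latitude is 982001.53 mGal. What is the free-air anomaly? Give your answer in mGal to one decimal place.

164.0

Free-air correction = 0.3086 × 1744.0 = 538.20 mGal
Free-air anomaly = 981627.33 − 982001.53 + (538.20) = 164.00 mGal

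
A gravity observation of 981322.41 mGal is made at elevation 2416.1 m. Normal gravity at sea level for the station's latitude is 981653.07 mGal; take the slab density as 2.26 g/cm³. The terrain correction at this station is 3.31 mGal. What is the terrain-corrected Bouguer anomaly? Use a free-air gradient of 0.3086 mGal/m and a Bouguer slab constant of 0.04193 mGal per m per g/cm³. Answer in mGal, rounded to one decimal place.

Free-air correction = 0.3086 × 2416.1 = 745.61 mGal
Free-air anomaly = 981322.41 − 981653.07 + (745.61) = 414.95 mGal
Bouguer slab correction = 0.04193 × 2.26 × 2416.1 = 228.95 mGal
Simple Bouguer anomaly = 414.95 − (228.95) = 186.00 mGal
Complete Bouguer anomaly = 186.00 + 3.31 = 189.31 mGal

189.3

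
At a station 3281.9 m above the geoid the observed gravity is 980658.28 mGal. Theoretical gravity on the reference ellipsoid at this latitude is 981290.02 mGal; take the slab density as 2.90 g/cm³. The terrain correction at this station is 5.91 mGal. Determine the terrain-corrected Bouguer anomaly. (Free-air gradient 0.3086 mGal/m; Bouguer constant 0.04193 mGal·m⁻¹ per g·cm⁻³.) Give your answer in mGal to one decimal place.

-12.1

Free-air correction = 0.3086 × 3281.9 = 1012.79 mGal
Free-air anomaly = 980658.28 − 981290.02 + (1012.79) = 381.05 mGal
Bouguer slab correction = 0.04193 × 2.90 × 3281.9 = 399.07 mGal
Simple Bouguer anomaly = 381.05 − (399.07) = -18.02 mGal
Complete Bouguer anomaly = -18.02 + 5.91 = -12.11 mGal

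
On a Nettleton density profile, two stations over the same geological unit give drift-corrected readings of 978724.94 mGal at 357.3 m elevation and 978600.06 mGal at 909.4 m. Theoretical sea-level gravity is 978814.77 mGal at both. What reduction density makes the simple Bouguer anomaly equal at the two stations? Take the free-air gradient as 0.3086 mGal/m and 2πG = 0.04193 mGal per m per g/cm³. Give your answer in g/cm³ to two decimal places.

Δg_obs = 978600.06 − 978724.94 = -124.88 mGal over Δh = 909.4 − 357.3 = 552.1 m
Equal Bouguer anomalies ⇒ Δg_obs + (0.3086 − 0.04193ρ)·Δh = 0
0.3086 − 0.04193ρ = −Δg_obs/Δh = 0.22619
ρ = (0.3086 − 0.22619) / 0.04193 = 1.97 g/cm³

1.97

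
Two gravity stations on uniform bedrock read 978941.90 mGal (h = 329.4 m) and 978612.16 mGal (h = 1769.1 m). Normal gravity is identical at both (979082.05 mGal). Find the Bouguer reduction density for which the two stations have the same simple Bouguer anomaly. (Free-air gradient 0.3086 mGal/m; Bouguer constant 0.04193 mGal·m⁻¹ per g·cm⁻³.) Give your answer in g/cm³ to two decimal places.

Δg_obs = 978612.16 − 978941.90 = -329.74 mGal over Δh = 1769.1 − 329.4 = 1439.7 m
Equal Bouguer anomalies ⇒ Δg_obs + (0.3086 − 0.04193ρ)·Δh = 0
0.3086 − 0.04193ρ = −Δg_obs/Δh = 0.22903
ρ = (0.3086 − 0.22903) / 0.04193 = 1.90 g/cm³

1.90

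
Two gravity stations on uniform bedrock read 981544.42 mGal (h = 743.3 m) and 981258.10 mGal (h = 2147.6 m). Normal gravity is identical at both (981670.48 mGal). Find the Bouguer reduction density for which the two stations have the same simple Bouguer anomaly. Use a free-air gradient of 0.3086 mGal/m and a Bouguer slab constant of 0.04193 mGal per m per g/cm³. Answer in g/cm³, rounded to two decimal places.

2.50

Δg_obs = 981258.10 − 981544.42 = -286.32 mGal over Δh = 2147.6 − 743.3 = 1404.3 m
Equal Bouguer anomalies ⇒ Δg_obs + (0.3086 − 0.04193ρ)·Δh = 0
0.3086 − 0.04193ρ = −Δg_obs/Δh = 0.20389
ρ = (0.3086 − 0.20389) / 0.04193 = 2.50 g/cm³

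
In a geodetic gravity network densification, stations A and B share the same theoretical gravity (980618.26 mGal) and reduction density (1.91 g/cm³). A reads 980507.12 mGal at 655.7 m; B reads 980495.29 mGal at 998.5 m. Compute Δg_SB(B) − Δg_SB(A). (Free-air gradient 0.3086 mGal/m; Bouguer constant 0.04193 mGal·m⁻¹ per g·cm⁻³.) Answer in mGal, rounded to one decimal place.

66.5

Δg_SB(A) = 980507.12 − 980618.26 + 0.3086×655.7 − 0.04193×1.91×655.7 = 38.70 mGal
Δg_SB(B) = 980495.29 − 980618.26 + 0.3086×998.5 − 0.04193×1.91×998.5 = 105.20 mGal
Difference = 105.20 − (38.70) = 66.50 mGal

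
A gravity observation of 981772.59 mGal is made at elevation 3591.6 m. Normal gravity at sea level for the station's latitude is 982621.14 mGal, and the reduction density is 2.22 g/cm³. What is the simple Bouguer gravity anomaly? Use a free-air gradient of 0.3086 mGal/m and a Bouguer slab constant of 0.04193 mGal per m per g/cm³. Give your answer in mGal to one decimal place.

-74.5

Free-air correction = 0.3086 × 3591.6 = 1108.37 mGal
Free-air anomaly = 981772.59 − 982621.14 + (1108.37) = 259.82 mGal
Bouguer slab correction = 0.04193 × 2.22 × 3591.6 = 334.32 mGal
Simple Bouguer anomaly = 259.82 − (334.32) = -74.50 mGal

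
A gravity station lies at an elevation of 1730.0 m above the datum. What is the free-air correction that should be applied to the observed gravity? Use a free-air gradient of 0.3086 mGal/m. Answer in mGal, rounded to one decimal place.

533.9

Free-air correction = 0.3086 × 1730.0 = 533.9 mGal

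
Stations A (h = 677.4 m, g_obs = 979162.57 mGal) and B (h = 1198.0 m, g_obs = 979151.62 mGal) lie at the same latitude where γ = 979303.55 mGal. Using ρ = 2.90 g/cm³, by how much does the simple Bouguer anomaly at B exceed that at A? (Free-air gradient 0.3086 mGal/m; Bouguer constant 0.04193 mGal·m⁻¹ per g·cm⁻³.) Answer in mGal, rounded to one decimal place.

Δg_SB(A) = 979162.57 − 979303.55 + 0.3086×677.4 − 0.04193×2.90×677.4 = -14.30 mGal
Δg_SB(B) = 979151.62 − 979303.55 + 0.3086×1198.0 − 0.04193×2.90×1198.0 = 72.10 mGal
Difference = 72.10 − (-14.30) = 86.40 mGal

86.4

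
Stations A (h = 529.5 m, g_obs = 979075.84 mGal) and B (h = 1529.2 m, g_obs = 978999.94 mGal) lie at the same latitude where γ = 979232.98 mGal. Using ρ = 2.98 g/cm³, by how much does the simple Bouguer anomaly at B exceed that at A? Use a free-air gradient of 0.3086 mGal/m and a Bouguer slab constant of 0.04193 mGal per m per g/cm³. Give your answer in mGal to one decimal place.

Δg_SB(A) = 979075.84 − 979232.98 + 0.3086×529.5 − 0.04193×2.98×529.5 = -59.90 mGal
Δg_SB(B) = 978999.94 − 979232.98 + 0.3086×1529.2 − 0.04193×2.98×1529.2 = 47.80 mGal
Difference = 47.80 − (-59.90) = 107.70 mGal

107.7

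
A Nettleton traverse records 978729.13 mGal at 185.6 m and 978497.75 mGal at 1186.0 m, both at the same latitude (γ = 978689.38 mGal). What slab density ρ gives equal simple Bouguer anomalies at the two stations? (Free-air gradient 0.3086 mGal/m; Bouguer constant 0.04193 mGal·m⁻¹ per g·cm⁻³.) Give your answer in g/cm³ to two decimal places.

1.84

Δg_obs = 978497.75 − 978729.13 = -231.38 mGal over Δh = 1186.0 − 185.6 = 1000.4 m
Equal Bouguer anomalies ⇒ Δg_obs + (0.3086 − 0.04193ρ)·Δh = 0
0.3086 − 0.04193ρ = −Δg_obs/Δh = 0.23129
ρ = (0.3086 − 0.23129) / 0.04193 = 1.84 g/cm³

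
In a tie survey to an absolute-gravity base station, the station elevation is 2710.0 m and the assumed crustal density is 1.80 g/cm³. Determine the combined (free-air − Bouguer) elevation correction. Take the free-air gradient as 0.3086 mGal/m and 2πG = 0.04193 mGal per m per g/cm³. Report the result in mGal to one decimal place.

Combined gradient = 0.3086 − 0.04193 × 1.80 = 0.2331260 mGal/m
Combined elevation correction = 0.2331260 × 2710.0 = 631.8 mGal

631.8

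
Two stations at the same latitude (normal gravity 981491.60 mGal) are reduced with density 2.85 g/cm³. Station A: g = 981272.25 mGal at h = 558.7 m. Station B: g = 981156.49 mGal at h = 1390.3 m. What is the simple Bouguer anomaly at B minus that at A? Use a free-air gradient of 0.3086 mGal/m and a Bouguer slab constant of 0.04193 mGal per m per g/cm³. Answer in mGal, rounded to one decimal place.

Δg_SB(A) = 981272.25 − 981491.60 + 0.3086×558.7 − 0.04193×2.85×558.7 = -113.70 mGal
Δg_SB(B) = 981156.49 − 981491.60 + 0.3086×1390.3 − 0.04193×2.85×1390.3 = -72.20 mGal
Difference = -72.20 − (-113.70) = 41.50 mGal

41.5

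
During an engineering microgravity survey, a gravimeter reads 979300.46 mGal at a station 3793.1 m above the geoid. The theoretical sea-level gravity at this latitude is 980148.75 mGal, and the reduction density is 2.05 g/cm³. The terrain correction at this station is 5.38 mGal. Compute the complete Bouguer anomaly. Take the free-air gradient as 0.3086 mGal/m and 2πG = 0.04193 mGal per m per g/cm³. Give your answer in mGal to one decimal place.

1.6

Free-air correction = 0.3086 × 3793.1 = 1170.55 mGal
Free-air anomaly = 979300.46 − 980148.75 + (1170.55) = 322.26 mGal
Bouguer slab correction = 0.04193 × 2.05 × 3793.1 = 326.04 mGal
Simple Bouguer anomaly = 322.26 − (326.04) = -3.78 mGal
Complete Bouguer anomaly = -3.78 + 5.38 = 1.60 mGal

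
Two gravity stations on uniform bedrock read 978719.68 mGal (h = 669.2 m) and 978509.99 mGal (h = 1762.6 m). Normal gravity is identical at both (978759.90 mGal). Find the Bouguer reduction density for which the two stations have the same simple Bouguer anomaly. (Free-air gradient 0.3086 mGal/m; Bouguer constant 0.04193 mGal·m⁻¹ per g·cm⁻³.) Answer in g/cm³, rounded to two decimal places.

2.79

Δg_obs = 978509.99 − 978719.68 = -209.69 mGal over Δh = 1762.6 − 669.2 = 1093.4 m
Equal Bouguer anomalies ⇒ Δg_obs + (0.3086 − 0.04193ρ)·Δh = 0
0.3086 − 0.04193ρ = −Δg_obs/Δh = 0.19178
ρ = (0.3086 − 0.19178) / 0.04193 = 2.79 g/cm³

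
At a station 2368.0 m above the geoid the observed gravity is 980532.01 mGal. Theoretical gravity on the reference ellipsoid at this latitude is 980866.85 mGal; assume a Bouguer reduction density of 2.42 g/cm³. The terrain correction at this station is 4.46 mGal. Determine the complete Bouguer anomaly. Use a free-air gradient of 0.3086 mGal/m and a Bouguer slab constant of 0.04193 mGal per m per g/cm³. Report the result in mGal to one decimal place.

160.1

Free-air correction = 0.3086 × 2368.0 = 730.76 mGal
Free-air anomaly = 980532.01 − 980866.85 + (730.76) = 395.92 mGal
Bouguer slab correction = 0.04193 × 2.42 × 2368.0 = 240.28 mGal
Simple Bouguer anomaly = 395.92 − (240.28) = 155.64 mGal
Complete Bouguer anomaly = 155.64 + 4.46 = 160.10 mGal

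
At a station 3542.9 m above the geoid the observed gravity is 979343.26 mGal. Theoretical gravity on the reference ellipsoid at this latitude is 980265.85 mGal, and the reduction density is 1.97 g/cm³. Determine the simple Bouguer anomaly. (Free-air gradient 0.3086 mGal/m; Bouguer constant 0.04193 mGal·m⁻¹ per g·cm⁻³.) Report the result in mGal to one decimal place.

-121.9

Free-air correction = 0.3086 × 3542.9 = 1093.34 mGal
Free-air anomaly = 979343.26 − 980265.85 + (1093.34) = 170.75 mGal
Bouguer slab correction = 0.04193 × 1.97 × 3542.9 = 292.65 mGal
Simple Bouguer anomaly = 170.75 − (292.65) = -121.90 mGal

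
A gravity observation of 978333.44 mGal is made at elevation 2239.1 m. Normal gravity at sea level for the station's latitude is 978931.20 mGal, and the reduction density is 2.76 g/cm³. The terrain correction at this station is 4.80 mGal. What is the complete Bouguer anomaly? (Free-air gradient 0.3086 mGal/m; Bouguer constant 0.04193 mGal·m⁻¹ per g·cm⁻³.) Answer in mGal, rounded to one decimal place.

-161.1

Free-air correction = 0.3086 × 2239.1 = 690.99 mGal
Free-air anomaly = 978333.44 − 978931.20 + (690.99) = 93.23 mGal
Bouguer slab correction = 0.04193 × 2.76 × 2239.1 = 259.12 mGal
Simple Bouguer anomaly = 93.23 − (259.12) = -165.89 mGal
Complete Bouguer anomaly = -165.89 + 4.80 = -161.09 mGal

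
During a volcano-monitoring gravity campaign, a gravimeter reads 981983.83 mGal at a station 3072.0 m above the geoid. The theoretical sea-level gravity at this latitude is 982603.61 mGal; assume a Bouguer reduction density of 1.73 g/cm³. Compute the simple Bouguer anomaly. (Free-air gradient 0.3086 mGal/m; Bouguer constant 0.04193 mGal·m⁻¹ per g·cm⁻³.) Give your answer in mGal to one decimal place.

105.4

Free-air correction = 0.3086 × 3072.0 = 948.02 mGal
Free-air anomaly = 981983.83 − 982603.61 + (948.02) = 328.24 mGal
Bouguer slab correction = 0.04193 × 1.73 × 3072.0 = 222.84 mGal
Simple Bouguer anomaly = 328.24 − (222.84) = 105.40 mGal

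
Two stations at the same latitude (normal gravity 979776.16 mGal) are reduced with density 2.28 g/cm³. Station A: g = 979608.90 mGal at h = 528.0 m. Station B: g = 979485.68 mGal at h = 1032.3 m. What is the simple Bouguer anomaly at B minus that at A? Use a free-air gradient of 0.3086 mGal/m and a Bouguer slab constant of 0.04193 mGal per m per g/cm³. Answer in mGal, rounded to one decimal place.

Δg_SB(A) = 979608.90 − 979776.16 + 0.3086×528.0 − 0.04193×2.28×528.0 = -54.80 mGal
Δg_SB(B) = 979485.68 − 979776.16 + 0.3086×1032.3 − 0.04193×2.28×1032.3 = -70.60 mGal
Difference = -70.60 − (-54.80) = -15.80 mGal

-15.8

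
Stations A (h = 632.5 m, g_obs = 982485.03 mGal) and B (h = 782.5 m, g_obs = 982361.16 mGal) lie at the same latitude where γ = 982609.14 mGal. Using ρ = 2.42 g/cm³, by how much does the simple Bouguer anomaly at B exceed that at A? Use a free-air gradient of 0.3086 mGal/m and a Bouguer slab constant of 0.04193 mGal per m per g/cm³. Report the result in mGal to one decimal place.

Δg_SB(A) = 982485.03 − 982609.14 + 0.3086×632.5 − 0.04193×2.42×632.5 = 6.90 mGal
Δg_SB(B) = 982361.16 − 982609.14 + 0.3086×782.5 − 0.04193×2.42×782.5 = -85.90 mGal
Difference = -85.90 − (6.90) = -92.80 mGal

-92.8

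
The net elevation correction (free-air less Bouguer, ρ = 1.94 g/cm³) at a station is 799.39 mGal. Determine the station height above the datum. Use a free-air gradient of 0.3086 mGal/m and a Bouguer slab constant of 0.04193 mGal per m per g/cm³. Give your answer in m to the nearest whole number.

3518

Combined gradient = 0.3086 − 0.04193 × 1.94 = 0.2272558 mGal/m
h = 799.39 / 0.2272558 = 3517.58 m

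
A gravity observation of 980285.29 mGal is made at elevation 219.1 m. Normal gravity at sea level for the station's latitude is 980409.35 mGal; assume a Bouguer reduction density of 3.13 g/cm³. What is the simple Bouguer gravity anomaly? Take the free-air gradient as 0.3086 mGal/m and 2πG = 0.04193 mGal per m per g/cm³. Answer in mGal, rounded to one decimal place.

Free-air correction = 0.3086 × 219.1 = 67.61 mGal
Free-air anomaly = 980285.29 − 980409.35 + (67.61) = -56.45 mGal
Bouguer slab correction = 0.04193 × 3.13 × 219.1 = 28.75 mGal
Simple Bouguer anomaly = -56.45 − (28.75) = -85.20 mGal

-85.2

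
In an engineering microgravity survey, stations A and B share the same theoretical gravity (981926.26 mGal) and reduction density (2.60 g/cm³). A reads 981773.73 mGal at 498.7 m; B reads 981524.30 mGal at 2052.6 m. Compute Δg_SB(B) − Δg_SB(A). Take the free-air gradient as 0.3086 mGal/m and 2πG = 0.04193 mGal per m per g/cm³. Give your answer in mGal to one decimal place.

Δg_SB(A) = 981773.73 − 981926.26 + 0.3086×498.7 − 0.04193×2.60×498.7 = -53.00 mGal
Δg_SB(B) = 981524.30 − 981926.26 + 0.3086×2052.6 − 0.04193×2.60×2052.6 = 7.70 mGal
Difference = 7.70 − (-53.00) = 60.70 mGal

60.7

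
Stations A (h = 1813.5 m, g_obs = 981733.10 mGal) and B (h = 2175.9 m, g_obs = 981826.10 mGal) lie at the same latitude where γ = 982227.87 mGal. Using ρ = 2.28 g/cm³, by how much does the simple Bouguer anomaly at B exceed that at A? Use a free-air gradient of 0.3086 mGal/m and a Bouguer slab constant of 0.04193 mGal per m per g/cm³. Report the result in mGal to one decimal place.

Δg_SB(A) = 981733.10 − 982227.87 + 0.3086×1813.5 − 0.04193×2.28×1813.5 = -108.50 mGal
Δg_SB(B) = 981826.10 − 982227.87 + 0.3086×2175.9 − 0.04193×2.28×2175.9 = 61.70 mGal
Difference = 61.70 − (-108.50) = 170.20 mGal

170.2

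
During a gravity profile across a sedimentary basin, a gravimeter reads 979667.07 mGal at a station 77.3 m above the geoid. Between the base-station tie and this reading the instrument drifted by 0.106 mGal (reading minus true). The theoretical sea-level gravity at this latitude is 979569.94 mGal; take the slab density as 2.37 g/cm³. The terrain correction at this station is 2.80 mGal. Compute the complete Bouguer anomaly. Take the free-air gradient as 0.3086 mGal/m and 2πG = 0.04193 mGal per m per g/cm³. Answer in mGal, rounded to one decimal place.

116.0

Drift-corrected reading = 979667.07 − (0.106) = 979666.964 mGal
Free-air correction = 0.3086 × 77.3 = 23.85 mGal
Free-air anomaly = 979666.964 − 979569.94 + (23.85) = 120.874 mGal
Bouguer slab correction = 0.04193 × 2.37 × 77.3 = 7.68 mGal
Simple Bouguer anomaly = 120.874 − (7.68) = 113.194 mGal
Complete Bouguer anomaly = 113.194 + 2.80 = 115.994 mGal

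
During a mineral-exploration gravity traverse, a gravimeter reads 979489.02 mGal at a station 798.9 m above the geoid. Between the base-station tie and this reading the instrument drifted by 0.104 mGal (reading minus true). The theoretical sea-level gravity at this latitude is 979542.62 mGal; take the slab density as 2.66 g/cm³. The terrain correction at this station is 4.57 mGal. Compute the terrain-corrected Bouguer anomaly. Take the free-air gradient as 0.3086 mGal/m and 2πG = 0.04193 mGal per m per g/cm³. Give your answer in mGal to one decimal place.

Drift-corrected reading = 979489.02 − (0.104) = 979488.916 mGal
Free-air correction = 0.3086 × 798.9 = 246.54 mGal
Free-air anomaly = 979488.916 − 979542.62 + (246.54) = 192.836 mGal
Bouguer slab correction = 0.04193 × 2.66 × 798.9 = 89.10 mGal
Simple Bouguer anomaly = 192.836 − (89.10) = 103.736 mGal
Complete Bouguer anomaly = 103.736 + 4.57 = 108.306 mGal

108.3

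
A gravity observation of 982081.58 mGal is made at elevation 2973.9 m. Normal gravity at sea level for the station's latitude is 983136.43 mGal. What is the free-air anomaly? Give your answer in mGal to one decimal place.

Free-air correction = 0.3086 × 2973.9 = 917.75 mGal
Free-air anomaly = 982081.58 − 983136.43 + (917.75) = -137.10 mGal

-137.1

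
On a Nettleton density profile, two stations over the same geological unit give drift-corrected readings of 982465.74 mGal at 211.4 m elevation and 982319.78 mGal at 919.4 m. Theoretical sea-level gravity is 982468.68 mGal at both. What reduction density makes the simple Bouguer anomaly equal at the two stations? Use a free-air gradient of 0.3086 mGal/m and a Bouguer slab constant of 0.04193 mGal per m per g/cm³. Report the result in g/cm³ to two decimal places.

Δg_obs = 982319.78 − 982465.74 = -145.96 mGal over Δh = 919.4 − 211.4 = 708.0 m
Equal Bouguer anomalies ⇒ Δg_obs + (0.3086 − 0.04193ρ)·Δh = 0
0.3086 − 0.04193ρ = −Δg_obs/Δh = 0.20616
ρ = (0.3086 − 0.20616) / 0.04193 = 2.44 g/cm³

2.44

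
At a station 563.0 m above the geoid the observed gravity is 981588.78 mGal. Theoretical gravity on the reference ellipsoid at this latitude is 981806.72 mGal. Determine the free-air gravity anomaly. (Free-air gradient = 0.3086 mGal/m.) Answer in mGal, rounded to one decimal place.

-44.2

Free-air correction = 0.3086 × 563.0 = 173.74 mGal
Free-air anomaly = 981588.78 − 981806.72 + (173.74) = -44.20 mGal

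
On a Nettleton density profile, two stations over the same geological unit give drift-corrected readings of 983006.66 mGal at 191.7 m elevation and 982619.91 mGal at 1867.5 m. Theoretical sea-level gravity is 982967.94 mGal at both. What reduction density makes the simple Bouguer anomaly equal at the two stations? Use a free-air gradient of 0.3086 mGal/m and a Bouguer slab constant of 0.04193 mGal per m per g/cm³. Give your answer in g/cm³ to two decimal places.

Δg_obs = 982619.91 − 983006.66 = -386.75 mGal over Δh = 1867.5 − 191.7 = 1675.8 m
Equal Bouguer anomalies ⇒ Δg_obs + (0.3086 − 0.04193ρ)·Δh = 0
0.3086 − 0.04193ρ = −Δg_obs/Δh = 0.23079
ρ = (0.3086 − 0.23079) / 0.04193 = 1.86 g/cm³

1.86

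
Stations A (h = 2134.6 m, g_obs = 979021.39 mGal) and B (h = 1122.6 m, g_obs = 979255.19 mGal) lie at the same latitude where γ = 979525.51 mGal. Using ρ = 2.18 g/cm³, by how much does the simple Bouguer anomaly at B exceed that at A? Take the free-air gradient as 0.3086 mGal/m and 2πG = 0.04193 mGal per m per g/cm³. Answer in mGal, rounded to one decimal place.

14.0

Δg_SB(A) = 979021.39 − 979525.51 + 0.3086×2134.6 − 0.04193×2.18×2134.6 = -40.50 mGal
Δg_SB(B) = 979255.19 − 979525.51 + 0.3086×1122.6 − 0.04193×2.18×1122.6 = -26.50 mGal
Difference = -26.50 − (-40.50) = 14.00 mGal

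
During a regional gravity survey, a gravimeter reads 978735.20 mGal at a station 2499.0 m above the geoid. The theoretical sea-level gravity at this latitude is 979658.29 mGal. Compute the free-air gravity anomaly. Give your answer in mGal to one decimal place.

-151.9

Free-air correction = 0.3086 × 2499.0 = 771.19 mGal
Free-air anomaly = 978735.20 − 979658.29 + (771.19) = -151.90 mGal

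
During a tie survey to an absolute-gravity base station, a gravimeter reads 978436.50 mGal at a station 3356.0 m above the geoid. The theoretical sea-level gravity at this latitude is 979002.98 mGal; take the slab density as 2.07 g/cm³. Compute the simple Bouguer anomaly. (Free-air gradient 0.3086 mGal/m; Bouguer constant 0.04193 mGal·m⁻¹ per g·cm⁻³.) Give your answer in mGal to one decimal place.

Free-air correction = 0.3086 × 3356.0 = 1035.66 mGal
Free-air anomaly = 978436.50 − 979002.98 + (1035.66) = 469.18 mGal
Bouguer slab correction = 0.04193 × 2.07 × 3356.0 = 291.28 mGal
Simple Bouguer anomaly = 469.18 − (291.28) = 177.90 mGal

177.9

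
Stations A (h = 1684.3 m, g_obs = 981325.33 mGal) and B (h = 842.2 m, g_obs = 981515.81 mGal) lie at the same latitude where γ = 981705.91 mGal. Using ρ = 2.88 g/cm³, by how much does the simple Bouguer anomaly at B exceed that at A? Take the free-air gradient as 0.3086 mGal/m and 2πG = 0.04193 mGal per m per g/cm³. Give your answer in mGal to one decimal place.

32.3

Δg_SB(A) = 981325.33 − 981705.91 + 0.3086×1684.3 − 0.04193×2.88×1684.3 = -64.20 mGal
Δg_SB(B) = 981515.81 − 981705.91 + 0.3086×842.2 − 0.04193×2.88×842.2 = -31.90 mGal
Difference = -31.90 − (-64.20) = 32.30 mGal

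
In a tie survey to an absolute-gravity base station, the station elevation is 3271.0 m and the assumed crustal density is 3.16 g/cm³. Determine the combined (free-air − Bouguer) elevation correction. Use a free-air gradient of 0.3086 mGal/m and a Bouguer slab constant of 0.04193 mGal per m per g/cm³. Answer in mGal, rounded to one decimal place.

576.0

Combined gradient = 0.3086 − 0.04193 × 3.16 = 0.1761012 mGal/m
Combined elevation correction = 0.1761012 × 3271.0 = 576.0 mGal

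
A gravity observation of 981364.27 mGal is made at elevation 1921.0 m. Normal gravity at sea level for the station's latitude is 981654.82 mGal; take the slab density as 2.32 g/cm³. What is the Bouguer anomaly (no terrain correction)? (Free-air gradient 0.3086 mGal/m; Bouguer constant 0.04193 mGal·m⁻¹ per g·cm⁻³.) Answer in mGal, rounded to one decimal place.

Free-air correction = 0.3086 × 1921.0 = 592.82 mGal
Free-air anomaly = 981364.27 − 981654.82 + (592.82) = 302.27 mGal
Bouguer slab correction = 0.04193 × 2.32 × 1921.0 = 186.87 mGal
Simple Bouguer anomaly = 302.27 − (186.87) = 115.40 mGal

115.4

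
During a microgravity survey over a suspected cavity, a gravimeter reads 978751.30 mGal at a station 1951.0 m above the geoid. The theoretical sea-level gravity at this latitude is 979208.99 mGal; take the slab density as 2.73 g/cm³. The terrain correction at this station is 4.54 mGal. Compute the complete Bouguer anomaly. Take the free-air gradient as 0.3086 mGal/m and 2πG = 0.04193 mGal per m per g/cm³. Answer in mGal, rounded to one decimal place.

-74.4

Free-air correction = 0.3086 × 1951.0 = 602.08 mGal
Free-air anomaly = 978751.30 − 979208.99 + (602.08) = 144.39 mGal
Bouguer slab correction = 0.04193 × 2.73 × 1951.0 = 223.33 mGal
Simple Bouguer anomaly = 144.39 − (223.33) = -78.94 mGal
Complete Bouguer anomaly = -78.94 + 4.54 = -74.40 mGal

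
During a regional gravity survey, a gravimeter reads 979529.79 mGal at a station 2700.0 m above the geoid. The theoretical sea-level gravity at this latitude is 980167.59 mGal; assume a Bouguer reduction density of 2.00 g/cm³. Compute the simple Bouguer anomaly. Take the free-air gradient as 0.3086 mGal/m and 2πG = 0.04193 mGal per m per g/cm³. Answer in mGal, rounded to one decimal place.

-31.0

Free-air correction = 0.3086 × 2700.0 = 833.22 mGal
Free-air anomaly = 979529.79 − 980167.59 + (833.22) = 195.42 mGal
Bouguer slab correction = 0.04193 × 2.00 × 2700.0 = 226.42 mGal
Simple Bouguer anomaly = 195.42 − (226.42) = -31.00 mGal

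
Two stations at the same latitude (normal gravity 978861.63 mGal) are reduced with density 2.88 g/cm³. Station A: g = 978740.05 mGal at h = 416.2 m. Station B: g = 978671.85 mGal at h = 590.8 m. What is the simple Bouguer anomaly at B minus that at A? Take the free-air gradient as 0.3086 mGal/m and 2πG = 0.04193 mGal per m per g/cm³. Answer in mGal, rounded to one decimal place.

-35.4

Δg_SB(A) = 978740.05 − 978861.63 + 0.3086×416.2 − 0.04193×2.88×416.2 = -43.40 mGal
Δg_SB(B) = 978671.85 − 978861.63 + 0.3086×590.8 − 0.04193×2.88×590.8 = -78.80 mGal
Difference = -78.80 − (-43.40) = -35.40 mGal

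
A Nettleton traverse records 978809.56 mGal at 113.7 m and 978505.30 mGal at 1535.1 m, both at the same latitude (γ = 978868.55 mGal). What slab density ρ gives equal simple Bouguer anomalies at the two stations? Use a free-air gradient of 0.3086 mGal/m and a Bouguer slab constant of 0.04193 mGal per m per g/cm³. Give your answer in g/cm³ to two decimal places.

2.25

Δg_obs = 978505.30 − 978809.56 = -304.26 mGal over Δh = 1535.1 − 113.7 = 1421.4 m
Equal Bouguer anomalies ⇒ Δg_obs + (0.3086 − 0.04193ρ)·Δh = 0
0.3086 − 0.04193ρ = −Δg_obs/Δh = 0.21406
ρ = (0.3086 − 0.21406) / 0.04193 = 2.25 g/cm³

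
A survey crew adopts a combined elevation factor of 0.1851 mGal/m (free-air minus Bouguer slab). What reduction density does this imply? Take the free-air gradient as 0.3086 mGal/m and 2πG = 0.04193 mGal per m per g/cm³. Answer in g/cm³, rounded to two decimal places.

2.95

0.1851 = 0.3086 − 0.04193 × ρ
ρ = (0.3086 − 0.1851) / 0.04193 = 2.95 g/cm³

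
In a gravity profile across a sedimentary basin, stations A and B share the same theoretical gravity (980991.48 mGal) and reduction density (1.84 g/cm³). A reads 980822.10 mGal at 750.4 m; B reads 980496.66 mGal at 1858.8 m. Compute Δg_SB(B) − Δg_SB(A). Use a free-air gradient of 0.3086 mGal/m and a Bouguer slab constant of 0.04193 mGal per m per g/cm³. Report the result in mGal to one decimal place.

Δg_SB(A) = 980822.10 − 980991.48 + 0.3086×750.4 − 0.04193×1.84×750.4 = 4.30 mGal
Δg_SB(B) = 980496.66 − 980991.48 + 0.3086×1858.8 − 0.04193×1.84×1858.8 = -64.60 mGal
Difference = -64.60 − (4.30) = -68.90 mGal

-68.9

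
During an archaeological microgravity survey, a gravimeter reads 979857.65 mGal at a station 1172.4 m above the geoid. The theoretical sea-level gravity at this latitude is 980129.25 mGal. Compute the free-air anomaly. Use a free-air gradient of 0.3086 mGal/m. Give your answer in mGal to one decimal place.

90.2

Free-air correction = 0.3086 × 1172.4 = 361.80 mGal
Free-air anomaly = 979857.65 − 980129.25 + (361.80) = 90.20 mGal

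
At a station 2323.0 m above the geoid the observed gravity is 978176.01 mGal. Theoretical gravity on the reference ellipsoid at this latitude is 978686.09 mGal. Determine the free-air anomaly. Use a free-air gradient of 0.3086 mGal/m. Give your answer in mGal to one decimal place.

Free-air correction = 0.3086 × 2323.0 = 716.88 mGal
Free-air anomaly = 978176.01 − 978686.09 + (716.88) = 206.80 mGal

206.8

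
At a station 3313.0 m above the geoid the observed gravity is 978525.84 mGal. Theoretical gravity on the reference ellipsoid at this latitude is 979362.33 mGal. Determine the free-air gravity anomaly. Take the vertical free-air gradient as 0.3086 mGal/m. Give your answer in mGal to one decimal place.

Free-air correction = 0.3086 × 3313.0 = 1022.39 mGal
Free-air anomaly = 978525.84 − 979362.33 + (1022.39) = 185.90 mGal

185.9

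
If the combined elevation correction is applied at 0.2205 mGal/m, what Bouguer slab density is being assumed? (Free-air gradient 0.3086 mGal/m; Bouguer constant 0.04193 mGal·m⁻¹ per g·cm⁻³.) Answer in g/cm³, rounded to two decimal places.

2.10

0.2205 = 0.3086 − 0.04193 × ρ
ρ = (0.3086 − 0.2205) / 0.04193 = 2.10 g/cm³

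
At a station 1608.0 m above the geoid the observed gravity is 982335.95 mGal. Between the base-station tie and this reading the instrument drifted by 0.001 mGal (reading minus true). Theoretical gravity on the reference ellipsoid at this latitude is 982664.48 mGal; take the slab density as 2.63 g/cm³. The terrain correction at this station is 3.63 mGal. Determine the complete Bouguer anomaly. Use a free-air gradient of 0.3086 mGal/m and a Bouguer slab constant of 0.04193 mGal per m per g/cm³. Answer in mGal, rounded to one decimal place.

Drift-corrected reading = 982335.95 − (0.001) = 982335.949 mGal
Free-air correction = 0.3086 × 1608.0 = 496.23 mGal
Free-air anomaly = 982335.949 − 982664.48 + (496.23) = 167.699 mGal
Bouguer slab correction = 0.04193 × 2.63 × 1608.0 = 177.32 mGal
Simple Bouguer anomaly = 167.699 − (177.32) = -9.621 mGal
Complete Bouguer anomaly = -9.621 + 3.63 = -5.991 mGal

-6.0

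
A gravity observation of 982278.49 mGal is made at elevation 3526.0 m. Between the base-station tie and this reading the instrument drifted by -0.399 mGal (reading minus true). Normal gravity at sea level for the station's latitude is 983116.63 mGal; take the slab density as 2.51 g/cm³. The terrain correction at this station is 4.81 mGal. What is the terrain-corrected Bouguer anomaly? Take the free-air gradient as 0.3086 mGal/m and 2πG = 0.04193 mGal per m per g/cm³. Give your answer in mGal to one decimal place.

Drift-corrected reading = 982278.49 − (-0.399) = 982278.889 mGal
Free-air correction = 0.3086 × 3526.0 = 1088.12 mGal
Free-air anomaly = 982278.889 − 983116.63 + (1088.12) = 250.379 mGal
Bouguer slab correction = 0.04193 × 2.51 × 3526.0 = 371.09 mGal
Simple Bouguer anomaly = 250.379 − (371.09) = -120.711 mGal
Complete Bouguer anomaly = -120.711 + 4.81 = -115.901 mGal

-115.9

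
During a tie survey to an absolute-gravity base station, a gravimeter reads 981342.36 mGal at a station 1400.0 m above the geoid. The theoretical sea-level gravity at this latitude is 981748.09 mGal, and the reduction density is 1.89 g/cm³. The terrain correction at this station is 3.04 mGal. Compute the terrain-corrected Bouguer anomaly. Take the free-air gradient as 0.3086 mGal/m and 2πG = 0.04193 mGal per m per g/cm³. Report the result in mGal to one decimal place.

Free-air correction = 0.3086 × 1400.0 = 432.04 mGal
Free-air anomaly = 981342.36 − 981748.09 + (432.04) = 26.31 mGal
Bouguer slab correction = 0.04193 × 1.89 × 1400.0 = 110.95 mGal
Simple Bouguer anomaly = 26.31 − (110.95) = -84.64 mGal
Complete Bouguer anomaly = -84.64 + 3.04 = -81.60 mGal

-81.6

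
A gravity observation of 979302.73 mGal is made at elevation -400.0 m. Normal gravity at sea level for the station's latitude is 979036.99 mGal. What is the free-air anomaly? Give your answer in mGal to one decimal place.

Free-air correction = 0.3086 × -400.0 = -123.44 mGal
Free-air anomaly = 979302.73 − 979036.99 + (-123.44) = 142.30 mGal

142.3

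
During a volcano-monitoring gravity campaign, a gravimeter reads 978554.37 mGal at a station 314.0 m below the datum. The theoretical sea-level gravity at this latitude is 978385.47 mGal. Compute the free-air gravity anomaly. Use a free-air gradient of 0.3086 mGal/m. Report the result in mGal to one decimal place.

72.0

Free-air correction = 0.3086 × -314.0 = -96.90 mGal
Free-air anomaly = 978554.37 − 978385.47 + (-96.90) = 72.00 mGal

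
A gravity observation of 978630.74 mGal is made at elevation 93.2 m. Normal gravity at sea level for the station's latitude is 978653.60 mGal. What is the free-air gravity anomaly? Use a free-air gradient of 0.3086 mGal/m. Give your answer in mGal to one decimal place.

Free-air correction = 0.3086 × 93.2 = 28.76 mGal
Free-air anomaly = 978630.74 − 978653.60 + (28.76) = 5.90 mGal

5.9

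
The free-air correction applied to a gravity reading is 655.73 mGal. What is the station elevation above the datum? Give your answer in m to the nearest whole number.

2125

h = 655.73 / 0.3086 = 2124.85 m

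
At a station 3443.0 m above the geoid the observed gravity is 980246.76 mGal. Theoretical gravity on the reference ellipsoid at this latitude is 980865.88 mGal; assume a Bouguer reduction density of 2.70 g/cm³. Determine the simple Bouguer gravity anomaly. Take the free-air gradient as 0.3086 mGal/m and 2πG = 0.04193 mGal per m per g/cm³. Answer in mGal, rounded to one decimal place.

Free-air correction = 0.3086 × 3443.0 = 1062.51 mGal
Free-air anomaly = 980246.76 − 980865.88 + (1062.51) = 443.39 mGal
Bouguer slab correction = 0.04193 × 2.70 × 3443.0 = 389.79 mGal
Simple Bouguer anomaly = 443.39 − (389.79) = 53.60 mGal

53.6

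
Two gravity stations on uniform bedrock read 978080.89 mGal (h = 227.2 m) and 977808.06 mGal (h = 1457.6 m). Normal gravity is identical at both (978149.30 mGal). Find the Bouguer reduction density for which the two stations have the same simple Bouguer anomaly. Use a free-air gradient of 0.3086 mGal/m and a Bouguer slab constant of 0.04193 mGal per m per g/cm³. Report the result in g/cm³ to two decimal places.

Δg_obs = 977808.06 − 978080.89 = -272.83 mGal over Δh = 1457.6 − 227.2 = 1230.4 m
Equal Bouguer anomalies ⇒ Δg_obs + (0.3086 − 0.04193ρ)·Δh = 0
0.3086 − 0.04193ρ = −Δg_obs/Δh = 0.22174
ρ = (0.3086 − 0.22174) / 0.04193 = 2.07 g/cm³

2.07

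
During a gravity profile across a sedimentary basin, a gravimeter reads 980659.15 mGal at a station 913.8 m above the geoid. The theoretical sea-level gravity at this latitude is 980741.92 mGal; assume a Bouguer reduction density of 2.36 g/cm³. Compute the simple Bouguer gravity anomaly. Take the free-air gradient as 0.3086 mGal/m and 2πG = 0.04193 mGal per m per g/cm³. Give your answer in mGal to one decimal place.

Free-air correction = 0.3086 × 913.8 = 282.00 mGal
Free-air anomaly = 980659.15 − 980741.92 + (282.00) = 199.23 mGal
Bouguer slab correction = 0.04193 × 2.36 × 913.8 = 90.42 mGal
Simple Bouguer anomaly = 199.23 − (90.42) = 108.81 mGal

108.8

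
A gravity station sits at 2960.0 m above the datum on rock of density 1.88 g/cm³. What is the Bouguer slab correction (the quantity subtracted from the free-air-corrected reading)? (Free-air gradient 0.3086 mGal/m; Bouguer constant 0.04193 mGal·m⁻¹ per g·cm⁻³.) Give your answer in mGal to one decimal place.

233.3

Bouguer slab correction = 0.04193 × 1.88 × 2960.0 = 233.3 mGal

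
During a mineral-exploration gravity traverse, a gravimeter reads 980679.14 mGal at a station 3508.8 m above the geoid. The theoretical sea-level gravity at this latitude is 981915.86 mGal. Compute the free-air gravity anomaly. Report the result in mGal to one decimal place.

-153.9

Free-air correction = 0.3086 × 3508.8 = 1082.82 mGal
Free-air anomaly = 980679.14 − 981915.86 + (1082.82) = -153.90 mGal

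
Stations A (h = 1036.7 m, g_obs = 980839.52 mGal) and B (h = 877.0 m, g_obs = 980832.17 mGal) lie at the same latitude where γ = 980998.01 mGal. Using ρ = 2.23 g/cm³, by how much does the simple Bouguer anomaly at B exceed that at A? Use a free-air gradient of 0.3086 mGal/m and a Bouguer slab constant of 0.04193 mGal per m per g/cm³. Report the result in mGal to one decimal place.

Δg_SB(A) = 980839.52 − 980998.01 + 0.3086×1036.7 − 0.04193×2.23×1036.7 = 64.50 mGal
Δg_SB(B) = 980832.17 − 980998.01 + 0.3086×877.0 − 0.04193×2.23×877.0 = 22.80 mGal
Difference = 22.80 − (64.50) = -41.70 mGal

-41.7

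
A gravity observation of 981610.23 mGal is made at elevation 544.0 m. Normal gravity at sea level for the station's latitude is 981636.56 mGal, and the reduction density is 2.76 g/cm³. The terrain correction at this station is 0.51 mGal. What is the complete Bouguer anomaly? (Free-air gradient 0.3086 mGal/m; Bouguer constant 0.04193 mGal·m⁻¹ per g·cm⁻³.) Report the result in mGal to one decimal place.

Free-air correction = 0.3086 × 544.0 = 167.88 mGal
Free-air anomaly = 981610.23 − 981636.56 + (167.88) = 141.55 mGal
Bouguer slab correction = 0.04193 × 2.76 × 544.0 = 62.96 mGal
Simple Bouguer anomaly = 141.55 − (62.96) = 78.59 mGal
Complete Bouguer anomaly = 78.59 + 0.51 = 79.10 mGal

79.1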